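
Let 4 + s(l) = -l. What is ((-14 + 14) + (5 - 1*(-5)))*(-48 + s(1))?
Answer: -530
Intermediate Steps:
s(l) = -4 - l
((-14 + 14) + (5 - 1*(-5)))*(-48 + s(1)) = ((-14 + 14) + (5 - 1*(-5)))*(-48 + (-4 - 1*1)) = (0 + (5 + 5))*(-48 + (-4 - 1)) = (0 + 10)*(-48 - 5) = 10*(-53) = -530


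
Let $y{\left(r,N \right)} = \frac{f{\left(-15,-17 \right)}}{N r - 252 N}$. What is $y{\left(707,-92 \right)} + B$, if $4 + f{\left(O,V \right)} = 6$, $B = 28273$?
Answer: $\frac{591753889}{20930} \approx 28273.0$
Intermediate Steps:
$f{\left(O,V \right)} = 2$ ($f{\left(O,V \right)} = -4 + 6 = 2$)
$y{\left(r,N \right)} = \frac{2}{- 252 N + N r}$ ($y{\left(r,N \right)} = \frac{2}{N r - 252 N} = \frac{2}{- 252 N + N r}$)
$y{\left(707,-92 \right)} + B = \frac{2}{\left(-92\right) \left(-252 + 707\right)} + 28273 = 2 \left(- \frac{1}{92}\right) \frac{1}{455} + 28273 = - \frac{1}{20930} + 28273 = \frac{591753889}{20930}$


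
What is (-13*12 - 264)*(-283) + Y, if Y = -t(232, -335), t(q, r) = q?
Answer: 118628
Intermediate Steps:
Y = -232 (Y = -1*232 = -232)
(-13*12 - 264)*(-283) + Y = (-13*12 - 264)*(-283) - 232 = (-156 - 264)*(-283) - 232 = -420*(-283) - 232 = 118860 - 232 = 118628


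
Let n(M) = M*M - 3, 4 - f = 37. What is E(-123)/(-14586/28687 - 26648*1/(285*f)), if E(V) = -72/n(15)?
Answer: -1618807410/11604492151 ≈ -0.13950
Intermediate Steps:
f = -33 (f = 4 - 1*37 = 4 - 37 = -33)
n(M) = -3 + M² (n(M) = M² - 3 = -3 + M²)
E(V) = -12/37 (E(V) = -72/(-3 + 15²) = -72/(-3 + 225) = -72/222 = -72*1/222 = -12/37)
E(-123)/(-14586/28687 - 26648*1/(285*f)) = -12/(37*(-14586/28687 - 26648/(-33*(-19)*(-15)))) = -12/(37*(-14586*1/28687 - 26648/(627*(-15)))) = -12/(37*(-14586/28687 - 26648/(-9405))) = -12/(37*(-14586/28687 - 26648*(-1/9405))) = -12/(37*(-14586/28687 + 26648/9405)) = -12/(37*627269846/269801235) = -12/37*269801235/627269846 = -1618807410/11604492151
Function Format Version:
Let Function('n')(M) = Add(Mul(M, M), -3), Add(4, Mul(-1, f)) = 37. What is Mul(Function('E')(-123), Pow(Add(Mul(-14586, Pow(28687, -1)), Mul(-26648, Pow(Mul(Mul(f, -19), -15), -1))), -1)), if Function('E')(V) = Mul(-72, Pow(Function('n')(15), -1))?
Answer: Rational(-1618807410, 11604492151) ≈ -0.13950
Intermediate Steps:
f = -33 (f = Add(4, Mul(-1, 37)) = Add(4, -37) = -33)
Function('n')(M) = Add(-3, Pow(M, 2)) (Function('n')(M) = Add(Pow(M, 2), -3) = Add(-3, Pow(M, 2)))
Function('E')(V) = Rational(-12, 37) (Function('E')(V) = Mul(-72, Pow(Add(-3, Pow(15, 2)), -1)) = Mul(-72, Pow(Add(-3, 225), -1)) = Mul(-72, Pow(222, -1)) = Mul(-72, Rational(1, 222)) = Rational(-12, 37))
Mul(Function('E')(-123), Pow(Add(Mul(-14586, Pow(28687, -1)), Mul(-26648, Pow(Mul(Mul(f, -19), -15), -1))), -1)) = Mul(Rational(-12, 37), Pow(Add(Mul(-14586, Pow(28687, -1)), Mul(-26648, Pow(Mul(Mul(-33, -19), -15), -1))), -1)) = Mul(Rational(-12, 37), Pow(Add(Mul(-14586, Rational(1, 28687)), Mul(-26648, Pow(Mul(627, -15), -1))), -1)) = Mul(Rational(-12, 37), Pow(Add(Rational(-14586, 28687), Mul(-26648, Pow(-9405, -1))), -1)) = Mul(Rational(-12, 37), Pow(Add(Rational(-14586, 28687), Mul(-26648, Rational(-1, 9405))), -1)) = Mul(Rational(-12, 37), Pow(Add(Rational(-14586, 28687), Rational(26648, 9405)), -1)) = Mul(Rational(-12, 37), Pow(Rational(627269846, 269801235), -1)) = Mul(Rational(-12, 37), Rational(269801235, 627269846)) = Rational(-1618807410, 11604492151)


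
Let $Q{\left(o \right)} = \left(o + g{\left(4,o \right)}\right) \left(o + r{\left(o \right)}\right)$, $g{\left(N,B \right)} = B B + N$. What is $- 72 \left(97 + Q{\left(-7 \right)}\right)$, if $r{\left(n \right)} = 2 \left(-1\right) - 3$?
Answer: $32760$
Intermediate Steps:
$r{\left(n \right)} = -5$ ($r{\left(n \right)} = -2 - 3 = -5$)
$g{\left(N,B \right)} = N + B^{2}$ ($g{\left(N,B \right)} = B^{2} + N = N + B^{2}$)
$Q{\left(o \right)} = \left(-5 + o\right) \left(4 + o + o^{2}\right)$ ($Q{\left(o \right)} = \left(o + \left(4 + o^{2}\right)\right) \left(o - 5\right) = \left(4 + o + o^{2}\right) \left(-5 + o\right) = \left(-5 + o\right) \left(4 + o + o^{2}\right)$)
$- 72 \left(97 + Q{\left(-7 \right)}\right) = - 72 \left(97 - \left(13 + 196 + 343\right)\right) = - 72 \left(97 - 552\right) = \left(-72\right) \left(-455\right) = 32760$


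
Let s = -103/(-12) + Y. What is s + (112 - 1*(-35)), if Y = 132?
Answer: 3451/12 ≈ 287.58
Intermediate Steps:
s = 1687/12 (s = -103/(-12) + 132 = -103*(-1/12) + 132 = 103/12 + 132 = 1687/12 ≈ 140.58)
s + (112 - 1*(-35)) = 1687/12 + (112 - 1*(-35)) = 1687/12 + (112 + 35) = 1687/12 + 147 = 3451/12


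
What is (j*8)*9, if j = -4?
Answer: -288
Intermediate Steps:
(j*8)*9 = -4*8*9 = -32*9 = -288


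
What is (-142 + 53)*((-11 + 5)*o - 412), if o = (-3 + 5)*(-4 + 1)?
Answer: 33464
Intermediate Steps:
o = -6 (o = 2*(-3) = -6)
(-142 + 53)*((-11 + 5)*o - 412) = (-142 + 53)*((-11 + 5)*(-6) - 412) = -89*(-6*(-6) - 412) = -89*(36 - 412) = -89*(-376) = 33464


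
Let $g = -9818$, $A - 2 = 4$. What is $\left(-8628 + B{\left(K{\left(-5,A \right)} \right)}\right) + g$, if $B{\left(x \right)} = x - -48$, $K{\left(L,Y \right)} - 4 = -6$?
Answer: $-18400$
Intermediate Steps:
$A = 6$ ($A = 2 + 4 = 6$)
$K{\left(L,Y \right)} = -2$ ($K{\left(L,Y \right)} = 4 - 6 = -2$)
$B{\left(x \right)} = 48 + x$ ($B{\left(x \right)} = x + 48 = 48 + x$)
$\left(-8628 + B{\left(K{\left(-5,A \right)} \right)}\right) + g = \left(-8628 + \left(48 - 2\right)\right) - 9818 = \left(-8628 + 46\right) - 9818 = -8582 - 9818 = -18400$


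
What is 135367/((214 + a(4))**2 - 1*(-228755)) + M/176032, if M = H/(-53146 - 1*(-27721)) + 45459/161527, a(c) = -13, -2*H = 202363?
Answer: 48932952691227270539/97290801636749841600 ≈ 0.50296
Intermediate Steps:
H = -202363/2 (H = -1/2*202363 = -202363/2 ≈ -1.0118e+5)
M = 34998678451/8213647950 (M = -202363/(2*(-53146 - 1*(-27721))) + 45459/161527 = -202363/(2*(-53146 + 27721)) + 45459*(1/161527) = -202363/2/(-25425) + 45459/161527 = -202363/2*(-1/25425) + 45459/161527 = 202363/50850 + 45459/161527 = 34998678451/8213647950 ≈ 4.2610)
135367/((214 + a(4))**2 - 1*(-228755)) + M/176032 = 135367/((214 - 13)**2 - 1*(-228755)) + (34998678451/8213647950)/176032 = 135367/(201**2 + 228755) + (34998678451/8213647950)*(1/176032) = 135367/(40401 + 228755) + 34998678451/1445864875934400 = 135367/269156 + 34998678451/1445864875934400 = 48932952691227270539/97290801636749841600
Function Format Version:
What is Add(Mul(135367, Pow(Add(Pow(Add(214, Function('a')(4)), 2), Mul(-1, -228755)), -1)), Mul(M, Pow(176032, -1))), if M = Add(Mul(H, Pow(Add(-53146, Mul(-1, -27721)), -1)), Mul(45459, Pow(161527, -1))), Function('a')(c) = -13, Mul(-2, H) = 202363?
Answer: Rational(48932952691227270539, 97290801636749841600) ≈ 0.50296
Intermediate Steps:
H = Rational(-202363, 2) (H = Mul(Rational(-1, 2), 202363) = Rational(-202363, 2) ≈ -1.0118e+5)
M = Rational(34998678451, 8213647950) (M = Add(Mul(Rational(-202363, 2), Pow(Add(-53146, Mul(-1, -27721)), -1)), Mul(45459, Pow(161527, -1))) = Add(Mul(Rational(-202363, 2), Pow(Add(-53146, 27721), -1)), Mul(45459, Rational(1, 161527))) = Add(Mul(Rational(-202363, 2), Pow(-25425, -1)), Rational(45459, 161527)) = Add(Mul(Rational(-202363, 2), Rational(-1, 25425)), Rational(45459, 161527)) = Add(Rational(202363, 50850), Rational(45459, 161527)) = Rational(34998678451, 8213647950) ≈ 4.2610)
Add(Mul(135367, Pow(Add(Pow(Add(214, Function('a')(4)), 2), Mul(-1, -228755)), -1)), Mul(M, Pow(176032, -1))) = Add(Mul(135367, Pow(Add(Pow(Add(214, -13), 2), Mul(-1, -228755)), -1)), Mul(Rational(34998678451, 8213647950), Pow(176032, -1))) = Add(Mul(135367, Pow(Add(Pow(201, 2), 228755), -1)), Mul(Rational(34998678451, 8213647950), Rational(1, 176032))) = Add(Mul(135367, Pow(Add(40401, 228755), -1)), Rational(34998678451, 1445864875934400)) = Add(Mul(135367, Pow(269156, -1)), Rational(34998678451, 1445864875934400)) = Add(Mul(135367, Rational(1, 269156)), Rational(34998678451, 1445864875934400)) = Add(Rational(135367, 269156), Rational(34998678451, 1445864875934400)) = Rational(48932952691227270539, 97290801636749841600)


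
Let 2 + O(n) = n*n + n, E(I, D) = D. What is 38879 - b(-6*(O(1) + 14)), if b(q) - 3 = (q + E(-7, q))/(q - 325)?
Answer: 15900116/409 ≈ 38876.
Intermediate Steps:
O(n) = -2 + n + n² (O(n) = -2 + (n*n + n) = -2 + (n² + n) = -2 + (n + n²) = -2 + n + n²)
b(q) = 3 + 2*q/(-325 + q) (b(q) = 3 + (q + q)/(q - 325) = 3 + (2*q)/(-325 + q) = 3 + 2*q/(-325 + q))
38879 - b(-6*(O(1) + 14)) = 38879 - 5*(-195 - 6*((-2 + 1 + 1²) + 14))/(-325 - 6*((-2 + 1 + 1²) + 14)) = 38879 - 5*(-195 - 6*((-2 + 1 + 1) + 14))/(-325 - 6*((-2 + 1 + 1) + 14)) = 38879 - 5*(-195 - 6*(0 + 14))/(-325 - 6*(0 + 14)) = 38879 - 5*(-195 - 6*14)/(-325 - 6*14) = 38879 - 5*(-195 - 84)/(-325 - 84) = 38879 - 5*(-279)/(-409) = 38879 - 5*(-1)*(-279)/409 = 38879 - 1*1395/409 = 38879 - 1395/409 = 15900116/409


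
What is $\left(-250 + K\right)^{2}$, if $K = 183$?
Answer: $4489$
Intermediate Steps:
$\left(-250 + K\right)^{2} = \left(-250 + 183\right)^{2} = \left(-67\right)^{2} = 4489$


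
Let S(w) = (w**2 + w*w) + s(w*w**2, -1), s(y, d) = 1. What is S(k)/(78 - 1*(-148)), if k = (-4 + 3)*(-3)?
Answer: 19/226 ≈ 0.084071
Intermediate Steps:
k = 3 (k = -1*(-3) = 3)
S(w) = 1 + 2*w**2 (S(w) = (w**2 + w*w) + 1 = (w**2 + w**2) + 1 = 2*w**2 + 1 = 1 + 2*w**2)
S(k)/(78 - 1*(-148)) = (1 + 2*3**2)/(78 - 1*(-148)) = (1 + 2*9)/(78 + 148) = (1 + 18)/226 = 19*(1/226) = 19/226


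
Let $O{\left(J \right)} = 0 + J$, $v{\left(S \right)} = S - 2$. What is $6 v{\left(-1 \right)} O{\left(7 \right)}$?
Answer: $-126$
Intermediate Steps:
$v{\left(S \right)} = -2 + S$ ($v{\left(S \right)} = S - 2 = -2 + S$)
$O{\left(J \right)} = J$
$6 v{\left(-1 \right)} O{\left(7 \right)} = 6 \left(-2 - 1\right) 7 = 6 \left(-3\right) 7 = \left(-18\right) 7 = -126$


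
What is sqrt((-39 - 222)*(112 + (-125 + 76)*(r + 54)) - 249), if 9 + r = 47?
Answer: sqrt(1147107) ≈ 1071.0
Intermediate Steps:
r = 38 (r = -9 + 47 = 38)
sqrt((-39 - 222)*(112 + (-125 + 76)*(r + 54)) - 249) = sqrt((-39 - 222)*(112 + (-125 + 76)*(38 + 54)) - 249) = sqrt(-261*(112 - 49*92) - 249) = sqrt(-261*(112 - 4508) - 249) = sqrt(-261*(-4396) - 249) = sqrt(1147356 - 249) = sqrt(1147107)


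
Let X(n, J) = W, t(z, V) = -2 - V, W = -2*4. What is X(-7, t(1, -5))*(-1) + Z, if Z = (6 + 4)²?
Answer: 108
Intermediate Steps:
Z = 100 (Z = 10² = 100)
W = -8
X(n, J) = -8
X(-7, t(1, -5))*(-1) + Z = -8*(-1) + 100 = 8 + 100 = 108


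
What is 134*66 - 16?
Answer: 8828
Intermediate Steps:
134*66 - 16 = 8844 - 16 = 8828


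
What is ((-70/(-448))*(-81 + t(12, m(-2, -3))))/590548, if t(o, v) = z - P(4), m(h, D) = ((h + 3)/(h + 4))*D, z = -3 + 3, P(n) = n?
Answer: -425/18897536 ≈ -2.2490e-5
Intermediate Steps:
z = 0
m(h, D) = D*(3 + h)/(4 + h) (m(h, D) = ((3 + h)/(4 + h))*D = D*(3 + h)/(4 + h))
t(o, v) = -4 (t(o, v) = 0 - 1*4 = 0 - 4 = -4)
((-70/(-448))*(-81 + t(12, m(-2, -3))))/590548 = ((-70/(-448))*(-81 - 4))/590548 = (-70*(-1/448)*(-85))*(1/590548) = ((5/32)*(-85))*(1/590548) = -425/32*1/590548 = -425/18897536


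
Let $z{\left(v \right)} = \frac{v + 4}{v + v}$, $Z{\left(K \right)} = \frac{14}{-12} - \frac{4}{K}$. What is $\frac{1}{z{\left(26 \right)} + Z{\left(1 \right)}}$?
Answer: $- \frac{39}{179} \approx -0.21788$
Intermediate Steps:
$Z{\left(K \right)} = - \frac{7}{6} - \frac{4}{K}$ ($Z{\left(K \right)} = 14 \left(- \frac{1}{12}\right) - \frac{4}{K} = - \frac{7}{6} - \frac{4}{K}$)
$z{\left(v \right)} = \frac{4 + v}{2 v}$
$\frac{1}{z{\left(26 \right)} + Z{\left(1 \right)}} = \frac{1}{\frac{4 + 26}{2 \cdot 26} - \left(\frac{7}{6} + \frac{4}{1}\right)} = \frac{1}{\frac{1}{2} \cdot \frac{1}{26} \cdot 30 - \frac{31}{6}} = \frac{1}{\frac{15}{26} - \frac{31}{6}} = \frac{1}{- \frac{179}{39}} = - \frac{39}{179}$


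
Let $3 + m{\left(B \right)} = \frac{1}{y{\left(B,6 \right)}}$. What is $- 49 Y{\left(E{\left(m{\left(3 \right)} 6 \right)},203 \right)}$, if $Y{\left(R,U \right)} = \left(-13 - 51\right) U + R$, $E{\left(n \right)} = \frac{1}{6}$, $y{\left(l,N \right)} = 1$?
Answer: $\frac{3819599}{6} \approx 6.366 \cdot 10^{5}$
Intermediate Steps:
$m{\left(B \right)} = -2$ ($m{\left(B \right)} = -3 + 1^{-1} = -3 + 1 = -2$)
$E{\left(n \right)} = \frac{1}{6}$
$Y{\left(R,U \right)} = R - 64 U$ ($Y{\left(R,U \right)} = - 64 U + R = R - 64 U$)
$- 49 Y{\left(E{\left(m{\left(3 \right)} 6 \right)},203 \right)} = - 49 \left(\frac{1}{6} - 12992\right) = \left(-49\right) \left(- \frac{77951}{6}\right) = \frac{3819599}{6}$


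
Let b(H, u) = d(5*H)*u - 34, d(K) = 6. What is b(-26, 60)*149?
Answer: 48574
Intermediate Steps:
b(H, u) = -34 + 6*u (b(H, u) = 6*u - 34 = -34 + 6*u)
b(-26, 60)*149 = (-34 + 6*60)*149 = (-34 + 360)*149 = 326*149 = 48574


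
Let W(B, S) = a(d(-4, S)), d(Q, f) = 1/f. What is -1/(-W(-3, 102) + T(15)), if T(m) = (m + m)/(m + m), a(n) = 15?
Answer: 1/14 ≈ 0.071429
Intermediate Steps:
W(B, S) = 15
T(m) = 1 (T(m) = (2*m)/((2*m)) = (2*m)*(1/(2*m)) = 1)
-1/(-W(-3, 102) + T(15)) = -1/(-1*15 + 1) = -1/(-15 + 1) = -1/(-14) = -1*(-1/14) = 1/14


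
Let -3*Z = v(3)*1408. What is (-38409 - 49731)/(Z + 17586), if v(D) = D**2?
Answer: -14690/2227 ≈ -6.5963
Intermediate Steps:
Z = -4224 (Z = -3**2*1408/3 = -3*1408 = -1/3*12672 = -4224)
(-38409 - 49731)/(Z + 17586) = (-38409 - 49731)/(-4224 + 17586) = -88140/13362 = -88140*1/13362 = -14690/2227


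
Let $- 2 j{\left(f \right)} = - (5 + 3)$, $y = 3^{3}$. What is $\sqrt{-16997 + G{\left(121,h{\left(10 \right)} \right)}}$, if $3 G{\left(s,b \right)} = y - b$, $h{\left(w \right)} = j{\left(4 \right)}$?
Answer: $\frac{2 i \sqrt{38226}}{3} \approx 130.34 i$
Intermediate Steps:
$y = 27$
$j{\left(f \right)} = 4$ ($j{\left(f \right)} = - \frac{\left(-1\right) \left(5 + 3\right)}{2} = - \frac{\left(-1\right) 8}{2} = \left(- \frac{1}{2}\right) \left(-8\right) = 4$)
$h{\left(w \right)} = 4$
$G{\left(s,b \right)} = 9 - \frac{b}{3}$ ($G{\left(s,b \right)} = \frac{27 - b}{3} = 9 - \frac{b}{3}$)
$\sqrt{-16997 + G{\left(121,h{\left(10 \right)} \right)}} = \sqrt{-16997 + \left(9 - \frac{4}{3}\right)} = \sqrt{-16997 + \frac{23}{3}} = \sqrt{- \frac{50968}{3}} = \frac{2 i \sqrt{38226}}{3}$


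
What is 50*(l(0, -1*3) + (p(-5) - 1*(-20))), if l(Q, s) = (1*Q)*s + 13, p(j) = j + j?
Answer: 1150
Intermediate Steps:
p(j) = 2*j
l(Q, s) = 13 + Q*s (l(Q, s) = Q*s + 13 = 13 + Q*s)
50*(l(0, -1*3) + (p(-5) - 1*(-20))) = 50*((13 + 0*(-1*3)) + (2*(-5) - 1*(-20))) = 50*((13 + 0*(-3)) + (-10 + 20)) = 50*((13 + 0) + 10) = 50*(13 + 10) = 50*23 = 1150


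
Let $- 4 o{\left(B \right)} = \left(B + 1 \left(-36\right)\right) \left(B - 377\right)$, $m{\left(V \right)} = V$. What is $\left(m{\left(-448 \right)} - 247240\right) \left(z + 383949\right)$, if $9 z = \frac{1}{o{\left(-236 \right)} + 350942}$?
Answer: $- \frac{132346348646817676}{1391661} \approx -9.51 \cdot 10^{10}$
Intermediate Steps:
$o{\left(B \right)} = - \frac{\left(-377 + B\right) \left(-36 + B\right)}{4}$ ($o{\left(B \right)} = - \frac{\left(B + 1 \left(-36\right)\right) \left(B - 377\right)}{4} = - \frac{\left(B - 36\right) \left(-377 + B\right)}{4} = - \frac{\left(-36 + B\right) \left(-377 + B\right)}{4} = - \frac{\left(-377 + B\right) \left(-36 + B\right)}{4}$)
$z = \frac{1}{2783322}$ ($z = \frac{1}{9 \left(\left(-3393 - \frac{\left(-236\right)^{2}}{4} + \frac{413}{4} \left(-236\right)\right) + 350942\right)} = \frac{1}{9 \left(\left(-3393 - 13924 - 24367\right) + 350942\right)} = \frac{1}{9 \left(-41684 + 350942\right)} = \frac{1}{9 \cdot 309258} = \frac{1}{9} \cdot \frac{1}{309258} = \frac{1}{2783322} \approx 3.5928 \cdot 10^{-7}$)
$\left(m{\left(-448 \right)} - 247240\right) \left(z + 383949\right) = \left(-448 - 247240\right) \left(\frac{1}{2783322} + 383949\right) = \left(-448 - 247240\right) \frac{1068653698579}{2783322} = \left(-247688\right) \frac{1068653698579}{2783322} = - \frac{132346348646817676}{1391661}$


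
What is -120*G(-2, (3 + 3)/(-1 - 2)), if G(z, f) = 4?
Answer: -480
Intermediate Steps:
-120*G(-2, (3 + 3)/(-1 - 2)) = -120*4 = -480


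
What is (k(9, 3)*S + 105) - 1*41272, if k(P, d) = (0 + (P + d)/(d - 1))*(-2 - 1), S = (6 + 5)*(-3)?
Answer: -40573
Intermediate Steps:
S = -33 (S = 11*(-3) = -33)
k(P, d) = -3*(P + d)/(-1 + d) (k(P, d) = (0 + (P + d)/(-1 + d))*(-3) = ((P + d)/(-1 + d))*(-3) = -3*(P + d)/(-1 + d))
(k(9, 3)*S + 105) - 1*41272 = ((3*(-1*9 - 1*3)/(-1 + 3))*(-33) + 105) - 1*41272 = ((3*(-9 - 3)/2)*(-33) + 105) - 41272 = ((3*(½)*(-12))*(-33) + 105) - 41272 = (-18*(-33) + 105) - 41272 = (594 + 105) - 41272 = 699 - 41272 = -40573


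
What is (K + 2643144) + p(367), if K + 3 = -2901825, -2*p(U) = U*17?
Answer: -523607/2 ≈ -2.6180e+5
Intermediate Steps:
p(U) = -17*U/2 (p(U) = -U*17/2 = -17*U/2)
K = -2901828 (K = -3 - 2901825 = -2901828)
(K + 2643144) + p(367) = (-2901828 + 2643144) - 17/2*367 = -258684 - 6239/2 = -523607/2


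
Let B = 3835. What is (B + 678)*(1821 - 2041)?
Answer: -992860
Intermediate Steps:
(B + 678)*(1821 - 2041) = (3835 + 678)*(1821 - 2041) = 4513*(-220) = -992860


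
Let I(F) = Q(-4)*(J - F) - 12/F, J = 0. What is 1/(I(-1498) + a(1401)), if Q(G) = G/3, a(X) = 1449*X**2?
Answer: 2247/6390685176313 ≈ 3.5161e-10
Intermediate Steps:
Q(G) = G/3 (Q(G) = G*(1/3) = G/3)
I(F) = -12/F + 4*F/3 (I(F) = ((1/3)*(-4))*(0 - F) - 12/F = -(-4)*F/3 - 12/F = 4*F/3 - 12/F = -12/F + 4*F/3)
1/(I(-1498) + a(1401)) = 1/((-12/(-1498) + (4/3)*(-1498)) + 1449*1401**2) = 1/((-12*(-1/1498) - 5992/3) + 1449*1962801) = 1/((6/749 - 5992/3) + 2844098649) = 1/(-4487990/2247 + 2844098649) = 1/(6390685176313/2247) = 2247/6390685176313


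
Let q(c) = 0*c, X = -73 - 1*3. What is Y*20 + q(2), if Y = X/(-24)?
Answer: 190/3 ≈ 63.333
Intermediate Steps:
X = -76 (X = -73 - 3 = -76)
q(c) = 0
Y = 19/6 (Y = -76/(-24) = -76*(-1/24) = 19/6 ≈ 3.1667)
Y*20 + q(2) = (19/6)*20 + 0 = 190/3 + 0 = 190/3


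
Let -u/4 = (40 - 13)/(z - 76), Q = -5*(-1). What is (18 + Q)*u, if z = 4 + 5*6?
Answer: 414/7 ≈ 59.143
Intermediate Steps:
z = 34 (z = 4 + 30 = 34)
Q = 5
u = 18/7 (u = -4*(40 - 13)/(34 - 76) = -108/(-42) = -108*(-1)/42 = -4*(-9/14) = 18/7 ≈ 2.5714)
(18 + Q)*u = (18 + 5)*(18/7) = 23*(18/7) = 414/7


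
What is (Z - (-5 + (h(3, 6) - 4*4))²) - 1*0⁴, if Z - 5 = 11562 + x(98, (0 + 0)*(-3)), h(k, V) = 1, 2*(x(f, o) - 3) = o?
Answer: 11170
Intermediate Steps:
x(f, o) = 3 + o/2
Z = 11570 (Z = 5 + (11562 + (3 + ((0 + 0)*(-3))/2)) = 5 + (11562 + (3 + (0*(-3))/2)) = 5 + (11562 + (3 + (½)*0)) = 5 + (11562 + (3 + 0)) = 5 + (11562 + 3) = 5 + 11565 = 11570)
(Z - (-5 + (h(3, 6) - 4*4))²) - 1*0⁴ = (11570 - (-5 + (1 - 4*4))²) - 1*0⁴ = (11570 - (-5 + (1 - 16))²) - 1*0 = (11570 - (-5 - 15)²) + 0 = (11570 - 1*(-20)²) + 0 = (11570 - 1*400) + 0 = (11570 - 400) + 0 = 11170 + 0 = 11170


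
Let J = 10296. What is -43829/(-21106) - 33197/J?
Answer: -124696249/108653688 ≈ -1.1476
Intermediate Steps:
-43829/(-21106) - 33197/J = -43829/(-21106) - 33197/10296 = -43829*(-1/21106) - 33197*1/10296 = 43829/21106 - 33197/10296 = -124696249/108653688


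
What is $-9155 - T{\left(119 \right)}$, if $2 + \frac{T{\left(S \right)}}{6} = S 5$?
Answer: $-12713$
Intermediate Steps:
$T{\left(S \right)} = -12 + 30 S$ ($T{\left(S \right)} = -12 + 6 S 5 = -12 + 6 \cdot 5 S = -12 + 30 S$)
$-9155 - T{\left(119 \right)} = -9155 - \left(-12 + 30 \cdot 119\right) = -9155 - \left(-12 + 3570\right) = -9155 - 3558 = -12713$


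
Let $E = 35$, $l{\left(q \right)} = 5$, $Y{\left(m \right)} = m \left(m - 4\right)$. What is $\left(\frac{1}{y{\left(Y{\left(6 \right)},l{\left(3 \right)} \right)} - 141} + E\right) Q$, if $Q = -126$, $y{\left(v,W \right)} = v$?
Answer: $- \frac{189588}{43} \approx -4409.0$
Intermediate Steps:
$Y{\left(m \right)} = m \left(-4 + m\right)$
$\left(\frac{1}{y{\left(Y{\left(6 \right)},l{\left(3 \right)} \right)} - 141} + E\right) Q = \left(\frac{1}{6 \left(-4 + 6\right) - 141} + 35\right) \left(-126\right) = \left(\frac{1}{6 \cdot 2 - 141} + 35\right) \left(-126\right) = \left(\frac{1}{12 - 141} + 35\right) \left(-126\right) = \left(\frac{1}{-129} + 35\right) \left(-126\right) = \left(- \frac{1}{129} + 35\right) \left(-126\right) = \frac{4514}{129} \left(-126\right) = - \frac{189588}{43}$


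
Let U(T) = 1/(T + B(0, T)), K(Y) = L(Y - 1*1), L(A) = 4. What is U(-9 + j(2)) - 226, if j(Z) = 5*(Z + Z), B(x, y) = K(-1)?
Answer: -3389/15 ≈ -225.93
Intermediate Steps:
K(Y) = 4
B(x, y) = 4
j(Z) = 10*Z (j(Z) = 5*(2*Z) = 10*Z)
U(T) = 1/(4 + T) (U(T) = 1/(T + 4) = 1/(4 + T))
U(-9 + j(2)) - 226 = 1/(4 + (-9 + 10*2)) - 226 = 1/(4 + (-9 + 20)) - 226 = 1/(4 + 11) - 226 = 1/15 - 226 = -3389/15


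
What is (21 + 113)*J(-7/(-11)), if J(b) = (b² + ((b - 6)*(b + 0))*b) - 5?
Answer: -1206938/1331 ≈ -906.79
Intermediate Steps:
J(b) = -5 + b² + b²*(-6 + b) (J(b) = (b² + ((-6 + b)*b)*b) - 5 = (b² + (b*(-6 + b))*b) - 5 = (b² + b²*(-6 + b)) - 5 = -5 + b² + b²*(-6 + b))
(21 + 113)*J(-7/(-11)) = (21 + 113)*(-5 + (-7/(-11))³ - 5*(-7/(-11))²) = 134*(-5 + (-7*(-1/11))³ - 5*(-7*(-1/11))²) = 134*(-5 + (7/11)³ - 5*(7/11)²) = 134*(-5 + 343/1331 - 5*49/121) = 134*(-5 + 343/1331 - 245/121) = 134*(-9007/1331) = -1206938/1331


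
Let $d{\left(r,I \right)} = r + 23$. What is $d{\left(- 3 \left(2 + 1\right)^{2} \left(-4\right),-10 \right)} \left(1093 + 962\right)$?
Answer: $269205$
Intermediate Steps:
$d{\left(r,I \right)} = 23 + r$
$d{\left(- 3 \left(2 + 1\right)^{2} \left(-4\right),-10 \right)} \left(1093 + 962\right) = \left(23 + - 3 \left(2 + 1\right)^{2} \left(-4\right)\right) \left(1093 + 962\right) = \left(23 + - 3 \cdot 3^{2} \left(-4\right)\right) 2055 = \left(23 + \left(-3\right) 9 \left(-4\right)\right) 2055 = \left(23 - -108\right) 2055 = \left(23 + 108\right) 2055 = 131 \cdot 2055 = 269205$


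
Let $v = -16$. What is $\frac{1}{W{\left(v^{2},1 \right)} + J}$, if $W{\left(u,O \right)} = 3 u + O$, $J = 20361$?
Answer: $\frac{1}{21130} \approx 4.7326 \cdot 10^{-5}$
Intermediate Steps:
$W{\left(u,O \right)} = O + 3 u$
$\frac{1}{W{\left(v^{2},1 \right)} + J} = \frac{1}{\left(1 + 3 \left(-16\right)^{2}\right) + 20361} = \frac{1}{\left(1 + 3 \cdot 256\right) + 20361} = \frac{1}{\left(1 + 768\right) + 20361} = \frac{1}{769 + 20361} = \frac{1}{21130}$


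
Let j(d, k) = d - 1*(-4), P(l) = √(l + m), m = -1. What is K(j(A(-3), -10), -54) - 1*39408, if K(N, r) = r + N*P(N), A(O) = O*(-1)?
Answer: -39462 + 7*√6 ≈ -39445.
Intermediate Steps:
A(O) = -O
P(l) = √(-1 + l) (P(l) = √(l - 1) = √(-1 + l))
j(d, k) = 4 + d (j(d, k) = d + 4 = 4 + d)
K(N, r) = r + N*√(-1 + N)
K(j(A(-3), -10), -54) - 1*39408 = (-54 + (4 - 1*(-3))*√(-1 + (4 - 1*(-3)))) - 1*39408 = (-54 + (4 + 3)*√(-1 + (4 + 3))) - 39408 = (-54 + 7*√(-1 + 7)) - 39408 = (-54 + 7*√6) - 39408 = -39462 + 7*√6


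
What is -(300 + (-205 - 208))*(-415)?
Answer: -46895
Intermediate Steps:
-(300 + (-205 - 208))*(-415) = -(300 - 413)*(-415) = -(-113)*(-415) = -1*46895 = -46895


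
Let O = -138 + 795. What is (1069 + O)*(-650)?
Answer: -1121900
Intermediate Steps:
O = 657
(1069 + O)*(-650) = (1069 + 657)*(-650) = 1726*(-650) = -1121900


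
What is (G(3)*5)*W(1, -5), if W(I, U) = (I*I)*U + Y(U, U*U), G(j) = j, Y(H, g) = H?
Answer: -150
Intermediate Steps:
W(I, U) = U + U*I**2 (W(I, U) = (I*I)*U + U = I**2*U + U = U*I**2 + U = U + U*I**2)
(G(3)*5)*W(1, -5) = (3*5)*(-5*(1 + 1**2)) = 15*(-5*(1 + 1)) = 15*(-5*2) = 15*(-10) = -150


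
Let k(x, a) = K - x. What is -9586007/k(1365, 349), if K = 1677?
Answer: -9586007/312 ≈ -30724.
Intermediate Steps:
k(x, a) = 1677 - x
-9586007/k(1365, 349) = -9586007/(1677 - 1*1365) = -9586007/(1677 - 1365) = -9586007/312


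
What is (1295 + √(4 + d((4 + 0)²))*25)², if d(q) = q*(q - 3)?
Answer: 1809525 + 129500*√53 ≈ 2.7523e+6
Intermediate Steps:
d(q) = q*(-3 + q)
(1295 + √(4 + d((4 + 0)²))*25)² = (1295 + √(4 + (4 + 0)²*(-3 + (4 + 0)²))*25)² = (1295 + √(4 + 4²*(-3 + 4²))*25)² = (1295 + √(4 + 16*(-3 + 16))*25)² = (1295 + √(4 + 16*13)*25)² = (1295 + √(4 + 208)*25)² = (1295 + √212*25)² = (1295 + (2*√53)*25)² = (1295 + 50*√53)²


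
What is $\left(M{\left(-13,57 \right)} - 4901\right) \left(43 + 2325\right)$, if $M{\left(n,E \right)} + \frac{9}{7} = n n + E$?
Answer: $- \frac{77514112}{7} \approx -1.1073 \cdot 10^{7}$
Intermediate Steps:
$M{\left(n,E \right)} = - \frac{9}{7} + E + n^{2}$ ($M{\left(n,E \right)} = - \frac{9}{7} + \left(n n + E\right) = - \frac{9}{7} + \left(n^{2} + E\right) = - \frac{9}{7} + \left(E + n^{2}\right) = - \frac{9}{7} + E + n^{2}$)
$\left(M{\left(-13,57 \right)} - 4901\right) \left(43 + 2325\right) = \left(\left(- \frac{9}{7} + 57 + \left(-13\right)^{2}\right) - 4901\right) \left(43 + 2325\right) = \left(\left(- \frac{9}{7} + 57 + 169\right) - 4901\right) 2368 = \left(\frac{1573}{7} - 4901\right) 2368 = \left(- \frac{32734}{7}\right) 2368 = - \frac{77514112}{7}$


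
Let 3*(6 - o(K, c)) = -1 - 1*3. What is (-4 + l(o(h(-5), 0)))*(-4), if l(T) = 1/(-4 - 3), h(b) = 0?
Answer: 116/7 ≈ 16.571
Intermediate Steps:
o(K, c) = 22/3 (o(K, c) = 6 - (-1 - 1*3)/3 = 6 - (-1 - 3)/3 = 6 - 1/3*(-4) = 6 + 4/3 = 22/3)
l(T) = -1/7 (l(T) = 1/(-7) = -1/7)
(-4 + l(o(h(-5), 0)))*(-4) = (-4 - 1/7)*(-4) = -29/7*(-4) = 116/7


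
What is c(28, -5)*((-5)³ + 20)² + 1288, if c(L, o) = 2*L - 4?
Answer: 574588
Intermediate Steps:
c(L, o) = -4 + 2*L
c(28, -5)*((-5)³ + 20)² + 1288 = (-4 + 2*28)*((-5)³ + 20)² + 1288 = (-4 + 56)*(-125 + 20)² + 1288 = 52*(-105)² + 1288 = 52*11025 + 1288 = 573300 + 1288 = 574588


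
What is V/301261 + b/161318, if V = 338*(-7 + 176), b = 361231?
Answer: 118039619087/48598821998 ≈ 2.4289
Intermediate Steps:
V = 57122 (V = 338*169 = 57122)
V/301261 + b/161318 = 57122/301261 + 361231/161318 = 118039619087/48598821998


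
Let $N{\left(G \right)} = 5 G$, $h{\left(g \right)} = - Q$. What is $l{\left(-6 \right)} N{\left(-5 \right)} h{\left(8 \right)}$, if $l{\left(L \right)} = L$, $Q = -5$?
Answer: $750$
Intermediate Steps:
$h{\left(g \right)} = 5$ ($h{\left(g \right)} = \left(-1\right) \left(-5\right) = 5$)
$l{\left(-6 \right)} N{\left(-5 \right)} h{\left(8 \right)} = - 6 \cdot 5 \left(-5\right) 5 = \left(-6\right) \left(-25\right) 5 = 150 \cdot 5 = 750$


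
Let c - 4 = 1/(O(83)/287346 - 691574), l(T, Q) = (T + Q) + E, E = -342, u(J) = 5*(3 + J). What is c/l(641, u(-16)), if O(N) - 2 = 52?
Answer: 132480633809/7750119879450 ≈ 0.017094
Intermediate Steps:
u(J) = 15 + 5*J
O(N) = 54 (O(N) = 2 + 52 = 54)
l(T, Q) = -342 + Q + T (l(T, Q) = (T + Q) - 342 = (Q + T) - 342 = -342 + Q + T)
c = 132480633809/33120170425 (c = 4 + 1/(54/287346 - 691574) = 4 + 1/(54*(1/287346) - 691574) = 4 + 1/(9/47891 - 691574) = 4 + 1/(-33120170425/47891) = 4 - 47891/33120170425 = 132480633809/33120170425 ≈ 4.0000)
c/l(641, u(-16)) = 132480633809/(33120170425*(-342 + (15 + 5*(-16)) + 641)) = 132480633809/(33120170425*(-342 + (15 - 80) + 641)) = 132480633809/(33120170425*(-342 - 65 + 641)) = (132480633809/33120170425)/234 = (132480633809/33120170425)*(1/234) = 132480633809/7750119879450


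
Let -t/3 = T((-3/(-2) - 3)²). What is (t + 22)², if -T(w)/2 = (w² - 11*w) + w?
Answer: 436921/64 ≈ 6826.9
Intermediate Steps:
T(w) = -2*w² + 20*w (T(w) = -2*((w² - 11*w) + w) = -2*(w² - 10*w) = -2*w² + 20*w)
t = -837/8 (t = -6*(-3/(-2) - 3)²*(10 - (-3/(-2) - 3)²) = -6*(-3*(-½) - 3)²*(10 - (-3*(-½) - 3)²) = -6*(3/2 - 3)²*(10 - (3/2 - 3)²) = -6*(-3/2)²*(10 - (-3/2)²) = -6*9*(10 - 1*9/4)/4 = -6*9*(10 - 9/4)/4 = -6*9*31/(4*4) = -3*279/8 = -837/8 ≈ -104.63)
(t + 22)² = (-837/8 + 22)² = (-661/8)² = 436921/64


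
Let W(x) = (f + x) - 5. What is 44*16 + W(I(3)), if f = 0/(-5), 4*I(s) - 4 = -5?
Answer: 2795/4 ≈ 698.75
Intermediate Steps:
I(s) = -¼ (I(s) = 1 + (¼)*(-5) = 1 - 5/4 = -¼)
f = 0 (f = 0*(-⅕) = 0)
W(x) = -5 + x (W(x) = (0 + x) - 5 = x - 5 = -5 + x)
44*16 + W(I(3)) = 44*16 + (-5 - ¼) = 704 - 21/4 = 2795/4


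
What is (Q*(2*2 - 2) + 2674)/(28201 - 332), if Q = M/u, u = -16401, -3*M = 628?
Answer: 131570078/1371238407 ≈ 0.095950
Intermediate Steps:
M = -628/3 (M = -⅓*628 = -628/3 ≈ -209.33)
Q = 628/49203 (Q = -628/3/(-16401) = -628/3*(-1/16401) = 628/49203 ≈ 0.012763)
(Q*(2*2 - 2) + 2674)/(28201 - 332) = (628*(2*2 - 2)/49203 + 2674)/(28201 - 332) = (628*(4 - 2)/49203 + 2674)/27869 = ((628/49203)*2 + 2674)*(1/27869) = (1256/49203 + 2674)*(1/27869) = (131570078/49203)*(1/27869) = 131570078/1371238407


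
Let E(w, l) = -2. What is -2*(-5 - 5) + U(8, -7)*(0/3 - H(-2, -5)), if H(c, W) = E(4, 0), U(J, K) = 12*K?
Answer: -148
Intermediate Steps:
H(c, W) = -2
-2*(-5 - 5) + U(8, -7)*(0/3 - H(-2, -5)) = -2*(-5 - 5) + (12*(-7))*(0/3 - 1*(-2)) = -2*(-10) - 84*(0*(1/3) + 2) = 20 - 84*(0 + 2) = 20 - 84*2 = 20 - 168 = -148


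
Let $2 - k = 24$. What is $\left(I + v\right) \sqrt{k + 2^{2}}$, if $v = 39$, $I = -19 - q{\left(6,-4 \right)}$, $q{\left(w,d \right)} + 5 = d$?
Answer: $87 i \sqrt{2} \approx 123.04 i$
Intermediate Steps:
$k = -22$ ($k = 2 - 24 = -22$)
$q{\left(w,d \right)} = -5 + d$
$I = -10$ ($I = -19 - \left(-5 - 4\right) = -19 - -9 = -19 + 9 = -10$)
$\left(I + v\right) \sqrt{k + 2^{2}} = \left(-10 + 39\right) \sqrt{-22 + 2^{2}} = 29 \sqrt{-22 + 4} = 29 \sqrt{-18} = 29 \cdot 3 i \sqrt{2} = 87 i \sqrt{2}$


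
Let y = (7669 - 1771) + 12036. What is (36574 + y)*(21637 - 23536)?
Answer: -103510692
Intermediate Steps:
y = 17934 (y = 5898 + 12036 = 17934)
(36574 + y)*(21637 - 23536) = (36574 + 17934)*(21637 - 23536) = 54508*(-1899) = -103510692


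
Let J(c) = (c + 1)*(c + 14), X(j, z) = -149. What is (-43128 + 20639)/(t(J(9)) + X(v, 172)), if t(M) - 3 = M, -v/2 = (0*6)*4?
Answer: -22489/84 ≈ -267.73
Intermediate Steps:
v = 0 (v = -2*0*6*4 = -0*4 = -2*0 = 0)
J(c) = (1 + c)*(14 + c)
t(M) = 3 + M
(-43128 + 20639)/(t(J(9)) + X(v, 172)) = (-43128 + 20639)/((3 + (14 + 9² + 15*9)) - 149) = -22489/((3 + (14 + 81 + 135)) - 149) = -22489/((3 + 230) - 149) = -22489/(233 - 149) = -22489/84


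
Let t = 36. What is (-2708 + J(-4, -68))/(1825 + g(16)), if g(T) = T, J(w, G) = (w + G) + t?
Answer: -392/263 ≈ -1.4905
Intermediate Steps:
J(w, G) = 36 + G + w (J(w, G) = (w + G) + 36 = (G + w) + 36 = 36 + G + w)
(-2708 + J(-4, -68))/(1825 + g(16)) = (-2708 + (36 - 68 - 4))/(1825 + 16) = (-2708 - 36)/1841 = -2744*1/1841 = -392/263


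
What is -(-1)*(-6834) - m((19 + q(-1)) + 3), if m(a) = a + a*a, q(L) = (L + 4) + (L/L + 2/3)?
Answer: -68146/9 ≈ -7571.8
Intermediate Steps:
q(L) = 17/3 + L (q(L) = (4 + L) + (1 + 2*(⅓)) = (4 + L) + (1 + ⅔) = (4 + L) + 5/3 = 17/3 + L)
m(a) = a + a²
-(-1)*(-6834) - m((19 + q(-1)) + 3) = -(-1)*(-6834) - ((19 + (17/3 - 1)) + 3)*(1 + ((19 + (17/3 - 1)) + 3)) = -1*6834 - ((19 + 14/3) + 3)*(1 + ((19 + 14/3) + 3)) = -6834 - (71/3 + 3)*(1 + (71/3 + 3)) = -6834 - 80*(1 + 80/3)/3 = -6834 - 80*83/(3*3) = -6834 - 1*6640/9 = -6834 - 6640/9 = -68146/9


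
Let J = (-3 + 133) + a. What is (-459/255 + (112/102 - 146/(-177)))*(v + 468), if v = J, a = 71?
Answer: 412327/5015 ≈ 82.219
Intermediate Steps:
J = 201 (J = (-3 + 133) + 71 = 130 + 71 = 201)
v = 201
(-459/255 + (112/102 - 146/(-177)))*(v + 468) = (-459/255 + (112/102 - 146/(-177)))*(201 + 468) = (-459*1/255 + (112*(1/102) - 146*(-1/177)))*669 = (-9/5 + (56/51 + 146/177))*669 = (-9/5 + 5786/3009)*669 = (1849/15045)*669 = 412327/5015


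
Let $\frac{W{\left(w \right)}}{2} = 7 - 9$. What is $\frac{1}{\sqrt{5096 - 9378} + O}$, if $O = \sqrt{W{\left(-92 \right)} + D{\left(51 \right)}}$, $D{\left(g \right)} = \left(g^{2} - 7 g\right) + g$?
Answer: $\frac{1}{\sqrt{2291} + i \sqrt{4282}} \approx 0.007282 - 0.0099554 i$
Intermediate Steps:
$W{\left(w \right)} = -4$ ($W{\left(w \right)} = 2 \left(7 - 9\right) = 2 \left(-2\right) = -4$)
$D{\left(g \right)} = g^{2} - 6 g$
$O = \sqrt{2291}$ ($O = \sqrt{-4 + 51 \left(-6 + 51\right)} = \sqrt{-4 + 51 \cdot 45} = \sqrt{-4 + 2295} = \sqrt{2291} \approx 47.864$)
$\frac{1}{\sqrt{5096 - 9378} + O} = \frac{1}{\sqrt{5096 - 9378} + \sqrt{2291}} = \frac{1}{\sqrt{-4282} + \sqrt{2291}} = \frac{1}{i \sqrt{4282} + \sqrt{2291}} = \frac{1}{\sqrt{2291} + i \sqrt{4282}}$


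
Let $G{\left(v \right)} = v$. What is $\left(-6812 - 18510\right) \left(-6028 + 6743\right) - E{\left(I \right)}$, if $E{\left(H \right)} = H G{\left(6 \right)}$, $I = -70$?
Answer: $-18104810$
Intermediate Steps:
$E{\left(H \right)} = 6 H$ ($E{\left(H \right)} = H 6 = 6 H$)
$\left(-6812 - 18510\right) \left(-6028 + 6743\right) - E{\left(I \right)} = \left(-6812 - 18510\right) \left(-6028 + 6743\right) - 6 \left(-70\right) = \left(-25322\right) 715 - -420 = -18105230 + 420 = -18104810$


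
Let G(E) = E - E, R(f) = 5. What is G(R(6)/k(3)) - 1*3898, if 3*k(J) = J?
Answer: -3898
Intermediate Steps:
k(J) = J/3
G(E) = 0
G(R(6)/k(3)) - 1*3898 = 0 - 1*3898 = 0 - 3898 = -3898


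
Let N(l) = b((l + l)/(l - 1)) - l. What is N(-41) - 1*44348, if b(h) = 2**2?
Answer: -44303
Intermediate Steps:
b(h) = 4
N(l) = 4 - l
N(-41) - 1*44348 = (4 - 1*(-41)) - 1*44348 = (4 + 41) - 44348 = 45 - 44348 = -44303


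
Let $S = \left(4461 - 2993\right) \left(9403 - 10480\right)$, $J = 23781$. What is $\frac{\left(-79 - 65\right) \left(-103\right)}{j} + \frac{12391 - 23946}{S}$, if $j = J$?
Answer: $\frac{7908238469}{12532872372} \approx 0.631$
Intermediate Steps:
$j = 23781$
$S = -1581036$ ($S = 1468 \left(-1077\right) = -1581036$)
$\frac{\left(-79 - 65\right) \left(-103\right)}{j} + \frac{12391 - 23946}{S} = \frac{\left(-79 - 65\right) \left(-103\right)}{23781} + \frac{12391 - 23946}{-1581036} = \left(-144\right) \left(-103\right) \frac{1}{23781} + \left(12391 - 23946\right) \left(- \frac{1}{1581036}\right) = 14832 \cdot \frac{1}{23781} - - \frac{11555}{1581036} = \frac{4944}{7927} + \frac{11555}{1581036} = \frac{7908238469}{12532872372}$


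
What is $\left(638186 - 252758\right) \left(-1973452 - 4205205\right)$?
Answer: $-2381427410196$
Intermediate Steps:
$\left(638186 - 252758\right) \left(-1973452 - 4205205\right) = 385428 \left(-6178657\right) = -2381427410196$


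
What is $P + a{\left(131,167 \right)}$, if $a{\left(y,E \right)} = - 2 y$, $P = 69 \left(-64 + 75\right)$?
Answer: $497$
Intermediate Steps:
$P = 759$ ($P = 69 \cdot 11 = 759$)
$P + a{\left(131,167 \right)} = 759 - 262 = 497$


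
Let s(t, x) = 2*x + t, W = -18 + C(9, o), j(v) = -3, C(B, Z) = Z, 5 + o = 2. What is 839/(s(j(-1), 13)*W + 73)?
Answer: -839/410 ≈ -2.0463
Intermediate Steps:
o = -3 (o = -5 + 2 = -3)
W = -21 (W = -18 - 3 = -21)
s(t, x) = t + 2*x
839/(s(j(-1), 13)*W + 73) = 839/((-3 + 2*13)*(-21) + 73) = 839/((-3 + 26)*(-21) + 73) = 839/(23*(-21) + 73) = 839/(-483 + 73) = 839/(-410) = 839*(-1/410) = -839/410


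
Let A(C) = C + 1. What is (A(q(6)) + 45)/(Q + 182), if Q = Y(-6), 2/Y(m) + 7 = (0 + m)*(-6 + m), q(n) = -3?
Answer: 2795/11832 ≈ 0.23622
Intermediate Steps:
A(C) = 1 + C
Y(m) = 2/(-7 + m*(-6 + m)) (Y(m) = 2/(-7 + (0 + m)*(-6 + m)) = 2/(-7 + m*(-6 + m)))
Q = 2/65 (Q = 2/(-7 + (-6)² - 6*(-6)) = 2/(-7 + 36 + 36) = 2/65 ≈ 0.030769)
(A(q(6)) + 45)/(Q + 182) = ((1 - 3) + 45)/(2/65 + 182) = (-2 + 45)/(11832/65) = 43*(65/11832) = 2795/11832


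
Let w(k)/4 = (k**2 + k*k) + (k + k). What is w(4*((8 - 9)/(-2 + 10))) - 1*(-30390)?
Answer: 30388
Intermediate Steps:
w(k) = 8*k + 8*k**2 (w(k) = 4*((k**2 + k*k) + (k + k)) = 4*((k**2 + k**2) + 2*k) = 4*(2*k**2 + 2*k) = 4*(2*k + 2*k**2) = 8*k + 8*k**2)
w(4*((8 - 9)/(-2 + 10))) - 1*(-30390) = 8*(4*((8 - 9)/(-2 + 10)))*(1 + 4*((8 - 9)/(-2 + 10))) - 1*(-30390) = 8*(4*(-1/8))*(1 + 4*(-1/8)) + 30390 = 8*(-1/2)*(1 - 1/2) + 30390 = 8*(-1/2)*(1/2) + 30390 = -2 + 30390 = 30388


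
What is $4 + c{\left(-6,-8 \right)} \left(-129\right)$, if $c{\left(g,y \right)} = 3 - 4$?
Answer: $133$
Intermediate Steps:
$c{\left(g,y \right)} = -1$
$4 + c{\left(-6,-8 \right)} \left(-129\right) = 4 - -129 = 4 + 129 = 133$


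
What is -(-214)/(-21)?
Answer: -214/21 ≈ -10.190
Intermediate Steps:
-(-214)/(-21) = -(-214)*(-1)/21 = -2*107/21 = -214/21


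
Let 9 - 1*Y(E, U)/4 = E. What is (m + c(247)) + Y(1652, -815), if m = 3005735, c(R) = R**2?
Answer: 3060172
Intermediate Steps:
Y(E, U) = 36 - 4*E
(m + c(247)) + Y(1652, -815) = (3005735 + 247**2) + (36 - 4*1652) = (3005735 + 61009) + (36 - 6608) = 3066744 - 6572 = 3060172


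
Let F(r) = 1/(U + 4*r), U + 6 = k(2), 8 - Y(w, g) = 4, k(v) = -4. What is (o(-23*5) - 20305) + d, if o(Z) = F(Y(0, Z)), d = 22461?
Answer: 12937/6 ≈ 2156.2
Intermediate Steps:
Y(w, g) = 4 (Y(w, g) = 8 - 1*4 = 8 - 4 = 4)
U = -10 (U = -6 - 4 = -10)
F(r) = 1/(-10 + 4*r)
o(Z) = ⅙ (o(Z) = 1/(2*(-5 + 2*4)) = 1/(2*(-5 + 8)) = (½)/3 = (½)*(⅓) = ⅙)
(o(-23*5) - 20305) + d = (⅙ - 20305) + 22461 = -121829/6 + 22461 = 12937/6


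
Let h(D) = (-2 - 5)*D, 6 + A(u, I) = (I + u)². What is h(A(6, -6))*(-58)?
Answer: -2436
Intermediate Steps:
A(u, I) = -6 + (I + u)²
h(D) = -7*D
h(A(6, -6))*(-58) = -7*(-6 + (-6 + 6)²)*(-58) = -7*(-6 + 0²)*(-58) = -7*(-6 + 0)*(-58) = -7*(-6)*(-58) = 42*(-58) = -2436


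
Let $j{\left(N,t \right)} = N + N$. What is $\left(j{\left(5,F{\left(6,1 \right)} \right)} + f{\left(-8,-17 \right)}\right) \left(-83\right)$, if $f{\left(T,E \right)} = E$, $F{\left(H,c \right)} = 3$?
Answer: $581$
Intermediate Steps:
$j{\left(N,t \right)} = 2 N$
$\left(j{\left(5,F{\left(6,1 \right)} \right)} + f{\left(-8,-17 \right)}\right) \left(-83\right) = \left(2 \cdot 5 - 17\right) \left(-83\right) = \left(10 - 17\right) \left(-83\right) = \left(-7\right) \left(-83\right) = 581$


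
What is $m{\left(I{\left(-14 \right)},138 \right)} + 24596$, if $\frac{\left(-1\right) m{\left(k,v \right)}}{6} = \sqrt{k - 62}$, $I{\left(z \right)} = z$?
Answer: $24596 - 12 i \sqrt{19} \approx 24596.0 - 52.307 i$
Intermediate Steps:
$m{\left(k,v \right)} = - 6 \sqrt{-62 + k}$ ($m{\left(k,v \right)} = - 6 \sqrt{k - 62} = - 6 \sqrt{-62 + k}$)
$m{\left(I{\left(-14 \right)},138 \right)} + 24596 = - 6 \sqrt{-62 - 14} + 24596 = - 6 \sqrt{-76} + 24596 = - 6 \cdot 2 i \sqrt{19} + 24596 = - 12 i \sqrt{19} + 24596 = 24596 - 12 i \sqrt{19}$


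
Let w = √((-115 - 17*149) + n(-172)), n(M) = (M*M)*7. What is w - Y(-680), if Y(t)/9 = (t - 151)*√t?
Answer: 2*√51110 + 14958*I*√170 ≈ 452.15 + 1.9503e+5*I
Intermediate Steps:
n(M) = 7*M² (n(M) = M²*7 = 7*M²)
Y(t) = 9*√t*(-151 + t) (Y(t) = 9*((t - 151)*√t) = 9*((-151 + t)*√t) = 9*(√t*(-151 + t)) = 9*√t*(-151 + t))
w = 2*√51110 (w = √((-115 - 17*149) + 7*(-172)²) = √((-115 - 2533) + 7*29584) = √(-2648 + 207088) = √204440 = 2*√51110 ≈ 452.15)
w - Y(-680) = 2*√51110 - 9*√(-680)*(-151 - 680) = 2*√51110 - 9*2*I*√170*(-831) = 2*√51110 - (-14958)*I*√170 = 2*√51110 + 14958*I*√170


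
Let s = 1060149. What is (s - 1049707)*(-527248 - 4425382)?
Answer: -51715362460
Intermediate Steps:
(s - 1049707)*(-527248 - 4425382) = (1060149 - 1049707)*(-527248 - 4425382) = 10442*(-4952630) = -51715362460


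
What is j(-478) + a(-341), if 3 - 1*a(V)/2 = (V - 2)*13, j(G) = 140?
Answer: 9064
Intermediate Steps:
a(V) = 58 - 26*V (a(V) = 6 - 2*(V - 2)*13 = 6 - 2*(-2 + V)*13 = 6 - 2*(-26 + 13*V) = 6 + (52 - 26*V) = 58 - 26*V)
j(-478) + a(-341) = 140 + (58 - 26*(-341)) = 140 + (58 + 8866) = 140 + 8924 = 9064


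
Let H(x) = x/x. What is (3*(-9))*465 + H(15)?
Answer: -12554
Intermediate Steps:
H(x) = 1
(3*(-9))*465 + H(15) = (3*(-9))*465 + 1 = -27*465 + 1 = -12555 + 1 = -12554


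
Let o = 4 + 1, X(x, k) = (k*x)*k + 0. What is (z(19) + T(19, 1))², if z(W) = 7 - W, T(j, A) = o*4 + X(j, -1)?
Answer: 729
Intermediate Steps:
X(x, k) = x*k² (X(x, k) = x*k² + 0 = x*k²)
o = 5
T(j, A) = 20 + j (T(j, A) = 5*4 + j*(-1)² = 20 + j*1 = 20 + j)
(z(19) + T(19, 1))² = ((7 - 1*19) + (20 + 19))² = ((7 - 19) + 39)² = (-12 + 39)² = 27² = 729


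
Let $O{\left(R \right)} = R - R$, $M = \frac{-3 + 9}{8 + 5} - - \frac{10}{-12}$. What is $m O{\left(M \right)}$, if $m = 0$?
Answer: $0$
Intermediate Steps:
$M = - \frac{29}{78}$ ($M = \frac{6}{13} - \left(-10\right) \left(- \frac{1}{12}\right) = 6 \cdot \frac{1}{13} - \frac{5}{6} = \frac{6}{13} - \frac{5}{6} = - \frac{29}{78} \approx -0.37179$)
$O{\left(R \right)} = 0$
$m O{\left(M \right)} = 0 \cdot 0 = 0$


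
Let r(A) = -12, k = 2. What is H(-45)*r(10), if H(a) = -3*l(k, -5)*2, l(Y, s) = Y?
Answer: 144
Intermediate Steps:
H(a) = -12 (H(a) = -3*2*2 = -6*2 = -12)
H(-45)*r(10) = -12*(-12) = 144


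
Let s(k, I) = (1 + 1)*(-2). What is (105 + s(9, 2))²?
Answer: 10201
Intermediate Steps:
s(k, I) = -4 (s(k, I) = 2*(-2) = -4)
(105 + s(9, 2))² = (105 - 4)² = 101² = 10201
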